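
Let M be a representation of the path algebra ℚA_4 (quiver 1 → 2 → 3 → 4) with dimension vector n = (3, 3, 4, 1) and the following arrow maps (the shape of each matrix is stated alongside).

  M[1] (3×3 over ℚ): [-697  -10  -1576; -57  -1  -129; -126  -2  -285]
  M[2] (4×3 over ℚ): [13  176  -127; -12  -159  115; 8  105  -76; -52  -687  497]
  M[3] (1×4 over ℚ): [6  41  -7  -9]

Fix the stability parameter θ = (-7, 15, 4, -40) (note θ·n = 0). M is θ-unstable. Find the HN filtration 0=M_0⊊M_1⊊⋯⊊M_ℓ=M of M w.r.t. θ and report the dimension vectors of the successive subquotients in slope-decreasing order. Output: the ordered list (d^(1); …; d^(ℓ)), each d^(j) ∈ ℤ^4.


Via rank(M_{q-1}∘⋯∘M_p): M ≅ I[1,3]^2, I[1,4], I[3,3].
μ_θ-semistable layers: μ^(1)=19/2; μ^(2)=4; μ^(3)=-7

((0, 2, 2, 0); (0, 0, 1, 0); (3, 1, 1, 1))


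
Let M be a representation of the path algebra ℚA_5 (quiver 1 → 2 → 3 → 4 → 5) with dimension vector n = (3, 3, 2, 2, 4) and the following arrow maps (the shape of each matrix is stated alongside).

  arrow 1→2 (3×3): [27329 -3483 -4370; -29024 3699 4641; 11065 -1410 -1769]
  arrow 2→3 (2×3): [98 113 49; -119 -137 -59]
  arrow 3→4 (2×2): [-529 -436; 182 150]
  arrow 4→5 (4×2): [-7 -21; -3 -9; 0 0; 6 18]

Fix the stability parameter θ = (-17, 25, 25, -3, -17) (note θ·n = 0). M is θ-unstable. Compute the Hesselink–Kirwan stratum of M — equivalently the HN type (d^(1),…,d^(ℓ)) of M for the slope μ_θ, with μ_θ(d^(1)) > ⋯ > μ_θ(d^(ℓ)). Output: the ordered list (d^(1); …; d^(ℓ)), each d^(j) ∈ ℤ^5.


Via rank(M_{q-1}∘⋯∘M_p): M ≅ I[1,2], I[1,4], I[1,5], I[5,5]^3.
μ_θ-semistable layers: μ^(1)=25; μ^(2)=47/3; μ^(3)=15/2; μ^(4)=-17

((0, 1, 0, 0, 0); (0, 1, 1, 1, 0); (0, 1, 1, 1, 1); (3, 0, 0, 0, 3))


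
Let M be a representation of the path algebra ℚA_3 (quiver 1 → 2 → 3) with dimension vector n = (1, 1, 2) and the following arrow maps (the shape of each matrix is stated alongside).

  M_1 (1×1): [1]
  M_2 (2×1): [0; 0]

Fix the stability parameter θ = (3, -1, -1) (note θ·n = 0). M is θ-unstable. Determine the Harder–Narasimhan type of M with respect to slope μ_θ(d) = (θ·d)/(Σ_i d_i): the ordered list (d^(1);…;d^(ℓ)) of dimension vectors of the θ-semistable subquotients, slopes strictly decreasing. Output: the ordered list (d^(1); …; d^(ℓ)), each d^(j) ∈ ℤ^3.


Via rank(M_{q-1}∘⋯∘M_p): M ≅ I[1,2], I[3,3]^2.
μ_θ-semistable layers: μ^(1)=1; μ^(2)=-1

((1, 1, 0); (0, 0, 2))


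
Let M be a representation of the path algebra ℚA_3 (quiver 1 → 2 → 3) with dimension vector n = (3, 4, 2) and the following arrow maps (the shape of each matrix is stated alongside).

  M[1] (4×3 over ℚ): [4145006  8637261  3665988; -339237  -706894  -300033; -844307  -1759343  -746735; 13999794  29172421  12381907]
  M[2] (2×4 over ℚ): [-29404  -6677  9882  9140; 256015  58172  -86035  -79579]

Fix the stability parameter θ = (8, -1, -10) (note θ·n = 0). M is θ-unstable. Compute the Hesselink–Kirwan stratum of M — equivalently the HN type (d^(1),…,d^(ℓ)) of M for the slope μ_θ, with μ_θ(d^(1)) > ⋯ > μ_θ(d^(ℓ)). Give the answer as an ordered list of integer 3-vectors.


Interval decomposition of M: I[1,2], I[1,3]^2, I[2,2].
HN type (ℓ=2): μ^(1)=7/2; μ^(2)=-1

((1, 1, 0); (2, 3, 2))


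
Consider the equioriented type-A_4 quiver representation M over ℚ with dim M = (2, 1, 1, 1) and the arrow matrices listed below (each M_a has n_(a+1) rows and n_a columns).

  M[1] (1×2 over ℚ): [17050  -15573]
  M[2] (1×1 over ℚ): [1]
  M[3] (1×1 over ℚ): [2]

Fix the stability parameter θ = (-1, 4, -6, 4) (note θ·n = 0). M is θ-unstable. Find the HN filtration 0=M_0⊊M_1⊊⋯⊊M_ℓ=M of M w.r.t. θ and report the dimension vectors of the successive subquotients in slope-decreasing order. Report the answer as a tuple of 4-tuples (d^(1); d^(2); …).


Interval decomposition of M: I[1,1], I[1,4].
HN type (ℓ=2): μ^(1)=4; μ^(2)=-1

((0, 0, 0, 1); (2, 1, 1, 0))


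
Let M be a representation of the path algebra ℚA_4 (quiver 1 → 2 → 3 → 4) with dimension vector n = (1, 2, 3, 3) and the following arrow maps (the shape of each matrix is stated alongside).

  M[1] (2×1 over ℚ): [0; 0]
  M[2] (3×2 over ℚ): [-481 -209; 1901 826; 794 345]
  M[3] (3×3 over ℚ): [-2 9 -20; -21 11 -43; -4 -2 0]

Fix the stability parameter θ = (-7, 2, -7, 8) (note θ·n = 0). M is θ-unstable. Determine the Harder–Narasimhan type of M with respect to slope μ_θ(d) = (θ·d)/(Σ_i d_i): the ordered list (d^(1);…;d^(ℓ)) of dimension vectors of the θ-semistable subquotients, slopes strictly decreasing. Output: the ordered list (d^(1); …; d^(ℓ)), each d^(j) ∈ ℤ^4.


Via rank(M_{q-1}∘⋯∘M_p): M ≅ I[1,1], I[2,3], I[2,4], I[3,4], I[4,4].
μ_θ-semistable layers: μ^(1)=8; μ^(2)=-5/2; μ^(3)=-7

((0, 0, 0, 3); (0, 2, 2, 0); (1, 0, 1, 0))


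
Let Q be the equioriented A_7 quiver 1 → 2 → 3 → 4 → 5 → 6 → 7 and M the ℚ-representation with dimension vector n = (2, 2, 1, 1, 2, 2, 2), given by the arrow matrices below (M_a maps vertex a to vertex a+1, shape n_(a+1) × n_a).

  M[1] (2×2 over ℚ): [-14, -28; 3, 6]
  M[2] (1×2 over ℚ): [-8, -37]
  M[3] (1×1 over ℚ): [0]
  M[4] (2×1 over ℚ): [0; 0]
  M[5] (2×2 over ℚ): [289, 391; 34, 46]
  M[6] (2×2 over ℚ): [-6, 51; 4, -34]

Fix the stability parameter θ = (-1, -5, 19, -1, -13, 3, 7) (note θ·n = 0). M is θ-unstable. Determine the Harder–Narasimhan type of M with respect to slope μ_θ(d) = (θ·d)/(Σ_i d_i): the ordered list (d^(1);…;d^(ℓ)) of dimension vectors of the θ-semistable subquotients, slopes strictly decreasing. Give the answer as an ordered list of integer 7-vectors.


Interval decomposition of M: I[1,1], I[1,3], I[2,2], I[4,4], I[5,5], I[5,6], I[6,7], I[7,7].
HN type (ℓ=7): μ^(1)=19; μ^(2)=7; μ^(3)=3; μ^(4)=-1; μ^(5)=-3; μ^(6)=-5; μ^(7)=-13

((0, 0, 1, 0, 0, 0, 0); (0, 0, 0, 0, 0, 0, 2); (0, 0, 0, 0, 0, 2, 0); (1, 0, 0, 1, 0, 0, 0); (1, 1, 0, 0, 0, 0, 0); (0, 1, 0, 0, 0, 0, 0); (0, 0, 0, 0, 2, 0, 0))


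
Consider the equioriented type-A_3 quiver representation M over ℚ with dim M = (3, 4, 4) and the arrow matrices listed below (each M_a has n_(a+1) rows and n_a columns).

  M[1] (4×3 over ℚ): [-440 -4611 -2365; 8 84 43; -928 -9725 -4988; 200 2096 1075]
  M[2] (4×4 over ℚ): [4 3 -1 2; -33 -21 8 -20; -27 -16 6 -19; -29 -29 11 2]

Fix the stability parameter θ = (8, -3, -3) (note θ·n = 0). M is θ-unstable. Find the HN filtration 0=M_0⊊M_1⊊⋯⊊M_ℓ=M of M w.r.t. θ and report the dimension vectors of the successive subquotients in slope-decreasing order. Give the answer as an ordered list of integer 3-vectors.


Barcode: M ≅ I[1,1], I[1,3]^2, I[2,3]^2. HN layers by μ_θ (3 steps, strictly decreasing):
  μ^(1)=8; μ^(2)=2/3; μ^(3)=-3

((1, 0, 0); (2, 2, 2); (0, 2, 2))


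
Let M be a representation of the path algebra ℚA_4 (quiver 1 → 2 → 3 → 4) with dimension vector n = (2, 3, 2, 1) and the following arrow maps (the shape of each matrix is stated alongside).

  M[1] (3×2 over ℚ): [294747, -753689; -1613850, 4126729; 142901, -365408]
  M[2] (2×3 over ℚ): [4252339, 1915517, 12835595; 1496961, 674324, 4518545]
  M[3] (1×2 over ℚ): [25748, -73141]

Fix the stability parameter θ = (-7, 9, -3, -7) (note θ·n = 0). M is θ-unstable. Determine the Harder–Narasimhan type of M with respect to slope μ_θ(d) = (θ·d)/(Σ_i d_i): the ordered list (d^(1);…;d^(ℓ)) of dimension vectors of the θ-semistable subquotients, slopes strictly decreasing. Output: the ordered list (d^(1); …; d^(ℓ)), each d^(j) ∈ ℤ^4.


Barcode: M ≅ I[1,3], I[1,4], I[2,2]. HN layers by μ_θ (4 steps, strictly decreasing):
  μ^(1)=9; μ^(2)=3; μ^(3)=-1/3; μ^(4)=-7

((0, 1, 0, 0); (0, 1, 1, 0); (0, 1, 1, 1); (2, 0, 0, 0))


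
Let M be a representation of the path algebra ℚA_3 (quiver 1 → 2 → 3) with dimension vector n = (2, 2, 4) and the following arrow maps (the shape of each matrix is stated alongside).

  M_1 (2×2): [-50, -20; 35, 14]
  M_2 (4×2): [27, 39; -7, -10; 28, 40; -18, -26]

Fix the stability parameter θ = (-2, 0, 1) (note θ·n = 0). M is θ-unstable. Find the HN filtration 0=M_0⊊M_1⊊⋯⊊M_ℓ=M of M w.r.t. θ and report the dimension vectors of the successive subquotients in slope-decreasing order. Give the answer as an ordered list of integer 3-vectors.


Interval decomposition of M: I[1,1], I[1,3], I[2,3], I[3,3]^2.
HN type (ℓ=3): μ^(1)=1; μ^(2)=0; μ^(3)=-2

((0, 0, 4); (0, 2, 0); (2, 0, 0))


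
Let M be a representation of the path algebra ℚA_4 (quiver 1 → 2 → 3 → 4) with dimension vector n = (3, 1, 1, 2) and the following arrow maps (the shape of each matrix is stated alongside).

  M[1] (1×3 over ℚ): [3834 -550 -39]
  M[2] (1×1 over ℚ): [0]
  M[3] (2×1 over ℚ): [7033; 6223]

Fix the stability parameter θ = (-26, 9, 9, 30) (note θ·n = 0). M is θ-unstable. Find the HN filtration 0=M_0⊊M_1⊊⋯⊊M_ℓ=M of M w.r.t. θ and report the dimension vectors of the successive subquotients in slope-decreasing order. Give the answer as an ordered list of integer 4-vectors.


Interval decomposition of M: I[1,1]^2, I[1,2], I[3,4], I[4,4].
HN type (ℓ=3): μ^(1)=30; μ^(2)=9; μ^(3)=-26

((0, 0, 0, 2); (0, 1, 1, 0); (3, 0, 0, 0))


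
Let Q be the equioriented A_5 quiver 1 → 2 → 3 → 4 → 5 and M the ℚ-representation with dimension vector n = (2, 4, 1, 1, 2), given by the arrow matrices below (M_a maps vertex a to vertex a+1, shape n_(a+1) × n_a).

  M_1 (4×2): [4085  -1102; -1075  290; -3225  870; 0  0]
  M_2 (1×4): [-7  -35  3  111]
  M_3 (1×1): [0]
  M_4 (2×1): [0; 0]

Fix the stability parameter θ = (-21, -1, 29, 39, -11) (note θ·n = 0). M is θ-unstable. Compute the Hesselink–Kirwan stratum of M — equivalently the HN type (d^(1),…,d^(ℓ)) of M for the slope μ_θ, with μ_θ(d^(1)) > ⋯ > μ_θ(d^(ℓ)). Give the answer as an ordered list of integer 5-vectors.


Interval decomposition of M: I[1,1], I[1,3], I[2,2]^3, I[4,4], I[5,5]^2.
HN type (ℓ=5): μ^(1)=39; μ^(2)=29; μ^(3)=-1; μ^(4)=-11; μ^(5)=-21

((0, 0, 0, 1, 0); (0, 0, 1, 0, 0); (0, 4, 0, 0, 0); (0, 0, 0, 0, 2); (2, 0, 0, 0, 0))


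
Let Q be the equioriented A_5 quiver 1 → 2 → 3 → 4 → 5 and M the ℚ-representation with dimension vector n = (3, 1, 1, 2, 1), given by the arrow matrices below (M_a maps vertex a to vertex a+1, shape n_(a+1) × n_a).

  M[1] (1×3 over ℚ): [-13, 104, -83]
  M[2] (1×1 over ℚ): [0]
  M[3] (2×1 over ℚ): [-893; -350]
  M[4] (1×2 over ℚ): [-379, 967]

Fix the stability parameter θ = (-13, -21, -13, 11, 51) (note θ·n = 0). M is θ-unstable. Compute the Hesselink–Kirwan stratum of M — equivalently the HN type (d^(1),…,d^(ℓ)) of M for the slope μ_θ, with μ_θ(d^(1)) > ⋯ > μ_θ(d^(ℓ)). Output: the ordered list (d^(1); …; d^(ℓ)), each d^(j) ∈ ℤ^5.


Via rank(M_{q-1}∘⋯∘M_p): M ≅ I[1,1]^2, I[1,2], I[3,5], I[4,4].
μ_θ-semistable layers: μ^(1)=51; μ^(2)=11; μ^(3)=-13; μ^(4)=-17

((0, 0, 0, 0, 1); (0, 0, 0, 2, 0); (2, 0, 1, 0, 0); (1, 1, 0, 0, 0))


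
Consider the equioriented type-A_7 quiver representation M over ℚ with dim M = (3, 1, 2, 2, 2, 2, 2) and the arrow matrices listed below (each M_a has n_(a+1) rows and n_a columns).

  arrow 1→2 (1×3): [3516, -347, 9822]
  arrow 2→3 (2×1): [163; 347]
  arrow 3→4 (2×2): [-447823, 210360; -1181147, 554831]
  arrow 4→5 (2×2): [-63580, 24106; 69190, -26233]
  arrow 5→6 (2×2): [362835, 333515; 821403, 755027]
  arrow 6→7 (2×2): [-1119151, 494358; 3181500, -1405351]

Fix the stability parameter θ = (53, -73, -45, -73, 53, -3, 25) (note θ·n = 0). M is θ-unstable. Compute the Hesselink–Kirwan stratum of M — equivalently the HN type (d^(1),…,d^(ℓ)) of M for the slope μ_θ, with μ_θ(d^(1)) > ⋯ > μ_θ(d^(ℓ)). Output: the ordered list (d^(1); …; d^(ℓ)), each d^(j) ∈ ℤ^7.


Via rank(M_{q-1}∘⋯∘M_p): M ≅ I[1,1]^2, I[1,7], I[3,4], I[5,5], I[6,7].
μ_θ-semistable layers: μ^(1)=53; μ^(2)=25; μ^(3)=-3; μ^(4)=-69/2; μ^(5)=-59

((2, 0, 0, 0, 1, 0, 0); (0, 0, 0, 0, 1, 1, 2); (0, 0, 0, 0, 0, 1, 0); (1, 1, 1, 1, 0, 0, 0); (0, 0, 1, 1, 0, 0, 0))


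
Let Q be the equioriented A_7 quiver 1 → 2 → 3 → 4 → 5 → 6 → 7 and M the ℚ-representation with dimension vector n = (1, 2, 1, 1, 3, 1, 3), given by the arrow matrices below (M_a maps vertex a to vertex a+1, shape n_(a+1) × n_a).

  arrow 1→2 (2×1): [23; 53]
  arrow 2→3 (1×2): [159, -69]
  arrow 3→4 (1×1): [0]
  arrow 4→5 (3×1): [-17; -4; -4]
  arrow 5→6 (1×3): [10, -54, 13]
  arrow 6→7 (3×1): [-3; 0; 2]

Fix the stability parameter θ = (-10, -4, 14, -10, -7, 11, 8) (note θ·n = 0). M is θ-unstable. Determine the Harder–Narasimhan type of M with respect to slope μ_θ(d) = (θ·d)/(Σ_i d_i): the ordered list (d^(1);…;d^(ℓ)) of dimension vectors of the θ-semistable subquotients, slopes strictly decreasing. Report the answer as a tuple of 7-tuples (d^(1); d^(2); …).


Interval decomposition of M: I[1,2], I[2,3], I[4,7], I[5,5]^2, I[7,7]^2.
HN type (ℓ=6): μ^(1)=14; μ^(2)=19/2; μ^(3)=8; μ^(4)=-4; μ^(5)=-7; μ^(6)=-10

((0, 0, 1, 0, 0, 0, 0); (0, 0, 0, 0, 0, 1, 1); (0, 0, 0, 0, 0, 0, 2); (0, 2, 0, 0, 0, 0, 0); (0, 0, 0, 0, 3, 0, 0); (1, 0, 0, 1, 0, 0, 0))


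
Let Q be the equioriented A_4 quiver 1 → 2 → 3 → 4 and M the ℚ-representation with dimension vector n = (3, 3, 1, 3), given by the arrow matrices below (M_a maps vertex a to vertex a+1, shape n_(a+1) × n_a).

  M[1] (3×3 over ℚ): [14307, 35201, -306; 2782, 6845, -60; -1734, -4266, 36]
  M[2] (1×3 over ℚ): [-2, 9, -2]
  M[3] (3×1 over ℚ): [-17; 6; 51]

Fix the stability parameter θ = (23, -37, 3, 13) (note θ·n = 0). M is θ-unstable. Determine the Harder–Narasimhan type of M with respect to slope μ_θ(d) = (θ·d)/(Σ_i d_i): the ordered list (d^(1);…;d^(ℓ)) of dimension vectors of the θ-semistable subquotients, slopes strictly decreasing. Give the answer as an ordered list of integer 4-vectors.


Via rank(M_{q-1}∘⋯∘M_p): M ≅ I[1,1], I[1,2], I[1,4], I[2,2], I[4,4]^2.
μ_θ-semistable layers: μ^(1)=23; μ^(2)=13; μ^(3)=3; μ^(4)=-7; μ^(5)=-37

((1, 0, 0, 0); (0, 0, 0, 3); (0, 0, 1, 0); (2, 2, 0, 0); (0, 1, 0, 0))


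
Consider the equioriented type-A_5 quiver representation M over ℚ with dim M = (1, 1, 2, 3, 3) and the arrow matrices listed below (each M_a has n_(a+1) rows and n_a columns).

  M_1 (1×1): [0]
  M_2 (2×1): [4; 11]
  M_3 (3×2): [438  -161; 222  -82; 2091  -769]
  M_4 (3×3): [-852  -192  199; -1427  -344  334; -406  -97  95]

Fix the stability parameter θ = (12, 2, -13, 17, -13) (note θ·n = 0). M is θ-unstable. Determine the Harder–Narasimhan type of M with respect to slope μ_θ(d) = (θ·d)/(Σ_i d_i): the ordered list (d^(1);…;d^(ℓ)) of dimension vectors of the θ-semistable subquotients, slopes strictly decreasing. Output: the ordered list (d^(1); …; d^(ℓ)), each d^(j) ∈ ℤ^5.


Interval decomposition of M: I[1,1], I[2,5], I[3,5], I[4,5].
HN type (ℓ=4): μ^(1)=12; μ^(2)=2; μ^(3)=-11/2; μ^(4)=-13

((1, 0, 0, 0, 0); (0, 0, 0, 3, 3); (0, 1, 1, 0, 0); (0, 0, 1, 0, 0))


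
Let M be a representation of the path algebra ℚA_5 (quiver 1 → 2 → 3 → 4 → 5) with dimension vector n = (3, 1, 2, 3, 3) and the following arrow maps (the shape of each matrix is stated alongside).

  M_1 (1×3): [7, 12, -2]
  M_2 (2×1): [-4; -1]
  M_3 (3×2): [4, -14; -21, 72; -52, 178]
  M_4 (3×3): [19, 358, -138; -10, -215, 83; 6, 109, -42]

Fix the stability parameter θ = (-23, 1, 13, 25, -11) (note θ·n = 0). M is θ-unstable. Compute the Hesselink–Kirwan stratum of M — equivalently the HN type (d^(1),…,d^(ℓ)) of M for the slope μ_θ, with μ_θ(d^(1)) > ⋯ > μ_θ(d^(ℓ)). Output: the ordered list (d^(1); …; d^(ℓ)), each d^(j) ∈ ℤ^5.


Via rank(M_{q-1}∘⋯∘M_p): M ≅ I[1,1]^2, I[1,5], I[3,5], I[4,5].
μ_θ-semistable layers: μ^(1)=9; μ^(2)=7; μ^(3)=1; μ^(4)=-23

((0, 0, 2, 2, 2); (0, 0, 0, 1, 1); (0, 1, 0, 0, 0); (3, 0, 0, 0, 0))


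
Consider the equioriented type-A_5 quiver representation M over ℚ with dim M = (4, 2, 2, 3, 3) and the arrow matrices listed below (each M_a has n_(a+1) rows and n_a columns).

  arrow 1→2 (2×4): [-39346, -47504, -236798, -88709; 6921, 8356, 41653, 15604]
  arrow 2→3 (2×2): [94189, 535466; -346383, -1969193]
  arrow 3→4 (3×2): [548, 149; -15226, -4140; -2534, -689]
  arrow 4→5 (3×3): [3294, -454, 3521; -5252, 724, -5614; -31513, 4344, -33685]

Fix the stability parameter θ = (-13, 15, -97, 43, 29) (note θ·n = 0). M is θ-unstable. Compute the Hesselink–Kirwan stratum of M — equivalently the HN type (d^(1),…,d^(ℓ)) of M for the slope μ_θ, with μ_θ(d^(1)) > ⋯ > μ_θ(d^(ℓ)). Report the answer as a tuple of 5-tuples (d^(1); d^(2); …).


Interval decomposition of M: I[1,1]^2, I[1,5]^2, I[4,4], I[5,5].
HN type (ℓ=5): μ^(1)=43; μ^(2)=36; μ^(3)=29; μ^(4)=-13; μ^(5)=-95/3

((0, 0, 0, 1, 0); (0, 0, 0, 2, 2); (0, 0, 0, 0, 1); (2, 0, 0, 0, 0); (2, 2, 2, 0, 0))


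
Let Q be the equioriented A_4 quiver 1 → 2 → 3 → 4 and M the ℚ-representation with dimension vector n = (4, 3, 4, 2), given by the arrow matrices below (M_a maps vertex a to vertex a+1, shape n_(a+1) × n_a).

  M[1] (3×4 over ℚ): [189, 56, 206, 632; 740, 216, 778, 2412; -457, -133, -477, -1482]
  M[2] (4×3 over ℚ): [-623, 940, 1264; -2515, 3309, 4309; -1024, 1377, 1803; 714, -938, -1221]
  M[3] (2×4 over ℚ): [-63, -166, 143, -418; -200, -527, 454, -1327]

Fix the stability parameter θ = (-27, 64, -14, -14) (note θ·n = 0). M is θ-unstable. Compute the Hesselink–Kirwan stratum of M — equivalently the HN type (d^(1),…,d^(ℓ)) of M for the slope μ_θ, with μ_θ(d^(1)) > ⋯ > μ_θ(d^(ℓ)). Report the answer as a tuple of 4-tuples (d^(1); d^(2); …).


Via rank(M_{q-1}∘⋯∘M_p): M ≅ I[1,1], I[1,3], I[1,4]^2, I[3,3].
μ_θ-semistable layers: μ^(1)=25; μ^(2)=12; μ^(3)=-14; μ^(4)=-27

((0, 1, 1, 0); (0, 2, 2, 2); (0, 0, 1, 0); (4, 0, 0, 0))


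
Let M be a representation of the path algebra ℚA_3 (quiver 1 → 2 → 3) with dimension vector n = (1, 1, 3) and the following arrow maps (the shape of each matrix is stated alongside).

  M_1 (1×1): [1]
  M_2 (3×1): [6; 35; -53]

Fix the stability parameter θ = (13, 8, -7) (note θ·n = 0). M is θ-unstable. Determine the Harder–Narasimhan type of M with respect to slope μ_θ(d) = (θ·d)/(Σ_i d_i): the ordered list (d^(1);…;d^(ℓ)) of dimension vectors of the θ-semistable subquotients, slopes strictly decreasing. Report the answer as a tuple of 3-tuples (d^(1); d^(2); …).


Barcode: M ≅ I[1,3], I[3,3]^2. HN layers by μ_θ (2 steps, strictly decreasing):
  μ^(1)=14/3; μ^(2)=-7

((1, 1, 1); (0, 0, 2))


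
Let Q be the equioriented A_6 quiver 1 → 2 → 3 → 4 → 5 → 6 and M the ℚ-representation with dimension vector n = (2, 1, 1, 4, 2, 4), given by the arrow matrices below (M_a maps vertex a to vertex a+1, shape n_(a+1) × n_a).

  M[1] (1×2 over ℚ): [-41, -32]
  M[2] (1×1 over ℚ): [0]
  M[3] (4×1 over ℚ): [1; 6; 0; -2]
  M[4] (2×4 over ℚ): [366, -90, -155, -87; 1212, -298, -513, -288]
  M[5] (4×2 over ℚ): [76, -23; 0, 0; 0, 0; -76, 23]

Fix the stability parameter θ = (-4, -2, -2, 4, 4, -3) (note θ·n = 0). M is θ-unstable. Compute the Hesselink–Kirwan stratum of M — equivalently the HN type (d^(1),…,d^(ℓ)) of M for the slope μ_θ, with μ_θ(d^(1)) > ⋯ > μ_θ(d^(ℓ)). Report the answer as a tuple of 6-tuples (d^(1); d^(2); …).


Interval decomposition of M: I[1,1], I[1,2], I[3,4], I[4,4], I[4,5], I[4,6], I[6,6]^3.
HN type (ℓ=5): μ^(1)=4; μ^(2)=5/3; μ^(3)=-2; μ^(4)=-3; μ^(5)=-4

((0, 0, 0, 3, 1, 0); (0, 0, 0, 1, 1, 1); (0, 1, 1, 0, 0, 0); (0, 0, 0, 0, 0, 3); (2, 0, 0, 0, 0, 0))


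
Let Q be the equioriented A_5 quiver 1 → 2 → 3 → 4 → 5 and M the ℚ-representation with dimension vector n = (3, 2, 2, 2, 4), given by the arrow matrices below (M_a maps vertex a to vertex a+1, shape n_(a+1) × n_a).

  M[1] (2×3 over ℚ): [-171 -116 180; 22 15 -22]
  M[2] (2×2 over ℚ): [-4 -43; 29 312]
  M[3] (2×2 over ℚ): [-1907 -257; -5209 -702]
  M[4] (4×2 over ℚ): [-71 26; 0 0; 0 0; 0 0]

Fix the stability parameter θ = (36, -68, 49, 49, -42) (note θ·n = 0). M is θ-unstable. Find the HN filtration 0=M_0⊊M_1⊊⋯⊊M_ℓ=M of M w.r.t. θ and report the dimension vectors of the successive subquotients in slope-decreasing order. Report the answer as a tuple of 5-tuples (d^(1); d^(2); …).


Via rank(M_{q-1}∘⋯∘M_p): M ≅ I[1,1], I[1,4], I[1,5], I[5,5]^3.
μ_θ-semistable layers: μ^(1)=49; μ^(2)=36; μ^(3)=56/3; μ^(4)=-16; μ^(5)=-42

((0, 0, 1, 1, 0); (1, 0, 0, 0, 0); (0, 0, 1, 1, 1); (2, 2, 0, 0, 0); (0, 0, 0, 0, 3))


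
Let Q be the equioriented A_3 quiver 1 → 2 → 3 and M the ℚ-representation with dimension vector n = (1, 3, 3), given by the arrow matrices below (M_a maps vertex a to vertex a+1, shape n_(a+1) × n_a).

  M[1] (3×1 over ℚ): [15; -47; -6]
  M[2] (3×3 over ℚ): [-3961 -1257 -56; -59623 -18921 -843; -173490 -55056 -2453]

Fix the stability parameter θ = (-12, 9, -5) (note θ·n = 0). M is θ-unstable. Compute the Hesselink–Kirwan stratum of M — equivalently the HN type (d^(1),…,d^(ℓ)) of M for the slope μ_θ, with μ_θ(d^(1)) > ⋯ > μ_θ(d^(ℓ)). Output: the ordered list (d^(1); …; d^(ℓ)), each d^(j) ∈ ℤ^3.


Interval decomposition of M: I[1,2], I[2,3]^2, I[3,3].
HN type (ℓ=4): μ^(1)=9; μ^(2)=2; μ^(3)=-5; μ^(4)=-12

((0, 1, 0); (0, 2, 2); (0, 0, 1); (1, 0, 0))


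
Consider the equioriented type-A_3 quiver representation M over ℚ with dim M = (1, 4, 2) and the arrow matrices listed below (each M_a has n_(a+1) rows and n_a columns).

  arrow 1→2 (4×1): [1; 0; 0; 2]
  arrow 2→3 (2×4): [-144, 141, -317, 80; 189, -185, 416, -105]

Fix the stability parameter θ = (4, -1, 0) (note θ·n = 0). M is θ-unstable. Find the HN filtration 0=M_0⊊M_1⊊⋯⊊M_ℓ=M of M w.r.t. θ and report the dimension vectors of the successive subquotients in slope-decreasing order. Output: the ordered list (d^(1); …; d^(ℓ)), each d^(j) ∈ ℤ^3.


Via rank(M_{q-1}∘⋯∘M_p): M ≅ I[1,3], I[2,2]^2, I[2,3].
μ_θ-semistable layers: μ^(1)=1; μ^(2)=0; μ^(3)=-1

((1, 1, 1); (0, 0, 1); (0, 3, 0))


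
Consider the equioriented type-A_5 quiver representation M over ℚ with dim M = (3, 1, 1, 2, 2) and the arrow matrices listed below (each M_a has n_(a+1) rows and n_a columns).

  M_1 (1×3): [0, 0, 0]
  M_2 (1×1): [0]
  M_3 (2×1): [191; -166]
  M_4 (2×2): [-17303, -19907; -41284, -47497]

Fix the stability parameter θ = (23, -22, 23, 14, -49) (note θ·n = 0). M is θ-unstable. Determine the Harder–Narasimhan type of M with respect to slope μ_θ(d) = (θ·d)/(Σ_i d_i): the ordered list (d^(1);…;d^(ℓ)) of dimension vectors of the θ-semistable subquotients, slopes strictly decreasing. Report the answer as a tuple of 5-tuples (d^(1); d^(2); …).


Interval decomposition of M: I[1,1]^3, I[2,2], I[3,5], I[4,5].
HN type (ℓ=4): μ^(1)=23; μ^(2)=-4; μ^(3)=-35/2; μ^(4)=-22

((3, 0, 0, 0, 0); (0, 0, 1, 1, 1); (0, 0, 0, 1, 1); (0, 1, 0, 0, 0))


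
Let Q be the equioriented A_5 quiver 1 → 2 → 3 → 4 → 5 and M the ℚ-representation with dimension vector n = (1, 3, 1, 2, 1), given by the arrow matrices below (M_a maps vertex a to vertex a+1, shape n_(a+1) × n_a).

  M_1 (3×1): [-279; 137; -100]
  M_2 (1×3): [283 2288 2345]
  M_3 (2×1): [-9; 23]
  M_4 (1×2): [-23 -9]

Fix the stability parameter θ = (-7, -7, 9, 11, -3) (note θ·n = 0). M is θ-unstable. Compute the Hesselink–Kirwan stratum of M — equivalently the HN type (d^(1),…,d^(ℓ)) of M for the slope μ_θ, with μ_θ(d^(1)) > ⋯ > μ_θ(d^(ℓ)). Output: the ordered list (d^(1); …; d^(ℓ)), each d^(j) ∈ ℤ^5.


Interval decomposition of M: I[1,4], I[2,2]^2, I[4,5].
HN type (ℓ=4): μ^(1)=11; μ^(2)=9; μ^(3)=4; μ^(4)=-7

((0, 0, 0, 1, 0); (0, 0, 1, 0, 0); (0, 0, 0, 1, 1); (1, 3, 0, 0, 0))


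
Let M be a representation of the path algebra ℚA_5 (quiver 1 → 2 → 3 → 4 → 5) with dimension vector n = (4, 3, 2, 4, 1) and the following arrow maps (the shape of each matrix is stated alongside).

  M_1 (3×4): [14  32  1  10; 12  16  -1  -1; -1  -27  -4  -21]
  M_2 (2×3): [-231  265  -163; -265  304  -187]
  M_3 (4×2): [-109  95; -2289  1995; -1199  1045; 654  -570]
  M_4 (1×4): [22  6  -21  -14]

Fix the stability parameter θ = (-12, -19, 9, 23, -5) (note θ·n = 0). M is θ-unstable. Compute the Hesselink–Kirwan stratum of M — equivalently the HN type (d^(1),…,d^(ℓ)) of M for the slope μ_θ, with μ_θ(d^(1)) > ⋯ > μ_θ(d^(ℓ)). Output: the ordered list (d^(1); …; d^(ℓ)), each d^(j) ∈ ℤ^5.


Barcode: M ≅ I[1,1], I[1,2], I[1,3], I[1,5], I[4,4]^3. HN layers by μ_θ (4 steps, strictly decreasing):
  μ^(1)=23; μ^(2)=9; μ^(3)=-12; μ^(4)=-31/2

((0, 0, 0, 3, 0); (0, 0, 2, 1, 1); (1, 0, 0, 0, 0); (3, 3, 0, 0, 0))


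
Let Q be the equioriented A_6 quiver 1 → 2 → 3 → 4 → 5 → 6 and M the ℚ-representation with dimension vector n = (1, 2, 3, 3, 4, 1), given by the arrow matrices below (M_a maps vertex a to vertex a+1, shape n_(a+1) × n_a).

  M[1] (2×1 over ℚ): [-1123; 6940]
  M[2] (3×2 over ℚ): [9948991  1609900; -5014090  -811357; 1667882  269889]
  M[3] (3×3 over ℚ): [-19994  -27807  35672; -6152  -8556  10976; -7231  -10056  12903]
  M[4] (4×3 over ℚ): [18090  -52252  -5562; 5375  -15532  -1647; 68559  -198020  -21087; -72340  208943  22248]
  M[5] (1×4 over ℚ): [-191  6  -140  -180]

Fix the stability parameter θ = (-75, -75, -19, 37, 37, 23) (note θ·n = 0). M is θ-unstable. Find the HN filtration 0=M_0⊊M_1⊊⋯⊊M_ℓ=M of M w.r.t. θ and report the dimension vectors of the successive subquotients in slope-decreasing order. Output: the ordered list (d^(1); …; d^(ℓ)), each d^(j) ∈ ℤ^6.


Via rank(M_{q-1}∘⋯∘M_p): M ≅ I[1,5], I[2,4], I[3,3], I[4,5], I[5,5], I[5,6].
μ_θ-semistable layers: μ^(1)=37; μ^(2)=30; μ^(3)=-19; μ^(4)=-75

((0, 0, 0, 3, 3, 0); (0, 0, 0, 0, 1, 1); (0, 0, 3, 0, 0, 0); (1, 2, 0, 0, 0, 0))


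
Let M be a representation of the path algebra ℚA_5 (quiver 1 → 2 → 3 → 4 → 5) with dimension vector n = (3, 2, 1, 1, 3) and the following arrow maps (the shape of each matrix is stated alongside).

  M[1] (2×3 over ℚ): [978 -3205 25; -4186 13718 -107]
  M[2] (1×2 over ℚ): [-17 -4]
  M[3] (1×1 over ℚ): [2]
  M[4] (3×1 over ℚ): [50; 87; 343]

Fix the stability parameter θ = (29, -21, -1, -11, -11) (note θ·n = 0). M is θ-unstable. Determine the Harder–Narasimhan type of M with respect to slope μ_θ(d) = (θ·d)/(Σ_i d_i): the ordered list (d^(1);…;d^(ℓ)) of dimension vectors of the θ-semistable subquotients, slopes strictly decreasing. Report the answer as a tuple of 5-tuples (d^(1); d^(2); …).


Barcode: M ≅ I[1,1], I[1,2], I[1,5], I[5,5]^2. HN layers by μ_θ (4 steps, strictly decreasing):
  μ^(1)=29; μ^(2)=4; μ^(3)=-3; μ^(4)=-11

((1, 0, 0, 0, 0); (1, 1, 0, 0, 0); (1, 1, 1, 1, 1); (0, 0, 0, 0, 2))


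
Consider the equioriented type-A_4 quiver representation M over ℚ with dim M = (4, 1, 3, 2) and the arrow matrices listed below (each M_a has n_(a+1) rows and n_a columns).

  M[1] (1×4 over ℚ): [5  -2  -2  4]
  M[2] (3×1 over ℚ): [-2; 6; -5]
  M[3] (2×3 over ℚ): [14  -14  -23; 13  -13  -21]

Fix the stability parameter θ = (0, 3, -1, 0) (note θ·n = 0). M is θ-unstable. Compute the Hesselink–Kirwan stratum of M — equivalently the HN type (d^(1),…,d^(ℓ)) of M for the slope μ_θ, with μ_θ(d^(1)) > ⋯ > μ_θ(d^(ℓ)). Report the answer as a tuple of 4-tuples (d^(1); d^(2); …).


Via rank(M_{q-1}∘⋯∘M_p): M ≅ I[1,1]^3, I[1,4], I[3,3], I[3,4].
μ_θ-semistable layers: μ^(1)=2/3; μ^(2)=0; μ^(3)=-1

((0, 1, 1, 1); (4, 0, 0, 1); (0, 0, 2, 0))


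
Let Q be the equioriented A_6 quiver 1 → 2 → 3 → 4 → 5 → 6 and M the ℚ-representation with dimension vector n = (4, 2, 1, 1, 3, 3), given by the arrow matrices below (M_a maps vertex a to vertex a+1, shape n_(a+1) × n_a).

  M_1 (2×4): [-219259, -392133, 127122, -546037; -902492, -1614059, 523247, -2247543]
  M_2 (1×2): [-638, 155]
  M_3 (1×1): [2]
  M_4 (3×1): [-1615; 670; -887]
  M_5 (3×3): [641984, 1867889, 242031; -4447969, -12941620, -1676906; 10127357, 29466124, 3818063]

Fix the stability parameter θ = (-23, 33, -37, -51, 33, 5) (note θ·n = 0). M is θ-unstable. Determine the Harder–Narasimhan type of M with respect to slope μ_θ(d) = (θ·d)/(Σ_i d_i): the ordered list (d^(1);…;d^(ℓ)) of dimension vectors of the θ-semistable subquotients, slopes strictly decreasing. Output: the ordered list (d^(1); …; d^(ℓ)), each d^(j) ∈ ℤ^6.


Via rank(M_{q-1}∘⋯∘M_p): M ≅ I[1,1]^2, I[1,2], I[1,6], I[5,6]^2.
μ_θ-semistable layers: μ^(1)=33; μ^(2)=19; μ^(3)=-55/3; μ^(4)=-23

((0, 1, 0, 0, 0, 0); (0, 0, 0, 0, 3, 3); (0, 1, 1, 1, 0, 0); (4, 0, 0, 0, 0, 0))


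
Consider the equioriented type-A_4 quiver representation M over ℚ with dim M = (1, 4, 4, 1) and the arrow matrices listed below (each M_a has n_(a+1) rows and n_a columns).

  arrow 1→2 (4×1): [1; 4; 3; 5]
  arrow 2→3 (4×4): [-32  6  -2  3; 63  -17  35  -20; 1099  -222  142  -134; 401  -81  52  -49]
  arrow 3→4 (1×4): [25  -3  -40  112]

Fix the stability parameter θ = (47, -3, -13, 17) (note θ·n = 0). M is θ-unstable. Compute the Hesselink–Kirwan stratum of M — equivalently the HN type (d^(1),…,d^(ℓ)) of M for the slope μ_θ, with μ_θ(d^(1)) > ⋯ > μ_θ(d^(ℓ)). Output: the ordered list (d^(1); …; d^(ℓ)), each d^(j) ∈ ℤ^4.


Barcode: M ≅ I[1,4], I[2,3]^3. HN layers by μ_θ (3 steps, strictly decreasing):
  μ^(1)=17; μ^(2)=31/3; μ^(3)=-8

((0, 0, 0, 1); (1, 1, 1, 0); (0, 3, 3, 0))


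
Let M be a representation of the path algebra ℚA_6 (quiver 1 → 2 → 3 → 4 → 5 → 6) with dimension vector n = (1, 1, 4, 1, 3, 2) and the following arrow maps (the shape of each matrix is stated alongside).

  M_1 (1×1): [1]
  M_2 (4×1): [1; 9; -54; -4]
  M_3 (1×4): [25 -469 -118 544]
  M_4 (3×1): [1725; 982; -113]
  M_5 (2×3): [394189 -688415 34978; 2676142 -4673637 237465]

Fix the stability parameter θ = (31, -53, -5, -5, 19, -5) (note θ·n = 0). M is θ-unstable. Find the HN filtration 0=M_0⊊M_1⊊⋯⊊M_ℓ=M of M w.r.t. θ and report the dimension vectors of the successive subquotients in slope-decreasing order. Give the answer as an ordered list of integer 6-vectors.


Interval decomposition of M: I[1,3], I[3,3]^2, I[3,6], I[5,5], I[5,6].
HN type (ℓ=4): μ^(1)=19; μ^(2)=7; μ^(3)=-5; μ^(4)=-11

((0, 0, 0, 0, 1, 0); (0, 0, 0, 0, 2, 2); (0, 0, 4, 1, 0, 0); (1, 1, 0, 0, 0, 0))


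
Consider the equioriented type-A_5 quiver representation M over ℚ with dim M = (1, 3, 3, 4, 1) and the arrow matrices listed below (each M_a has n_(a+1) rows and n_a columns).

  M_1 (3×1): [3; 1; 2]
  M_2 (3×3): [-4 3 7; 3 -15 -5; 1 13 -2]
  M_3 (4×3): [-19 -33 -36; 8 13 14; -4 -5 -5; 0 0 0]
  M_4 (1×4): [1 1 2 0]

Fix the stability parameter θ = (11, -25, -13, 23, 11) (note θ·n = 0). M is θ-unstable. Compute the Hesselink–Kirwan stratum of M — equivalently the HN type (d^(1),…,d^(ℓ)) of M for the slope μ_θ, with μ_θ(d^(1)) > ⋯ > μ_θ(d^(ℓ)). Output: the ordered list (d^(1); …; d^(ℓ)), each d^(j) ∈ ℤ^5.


Interval decomposition of M: I[1,5], I[2,4]^2, I[4,4].
HN type (ℓ=5): μ^(1)=23; μ^(2)=17; μ^(3)=-9; μ^(4)=-13; μ^(5)=-25

((0, 0, 0, 3, 0); (0, 0, 0, 1, 1); (1, 1, 1, 0, 0); (0, 0, 2, 0, 0); (0, 2, 0, 0, 0))


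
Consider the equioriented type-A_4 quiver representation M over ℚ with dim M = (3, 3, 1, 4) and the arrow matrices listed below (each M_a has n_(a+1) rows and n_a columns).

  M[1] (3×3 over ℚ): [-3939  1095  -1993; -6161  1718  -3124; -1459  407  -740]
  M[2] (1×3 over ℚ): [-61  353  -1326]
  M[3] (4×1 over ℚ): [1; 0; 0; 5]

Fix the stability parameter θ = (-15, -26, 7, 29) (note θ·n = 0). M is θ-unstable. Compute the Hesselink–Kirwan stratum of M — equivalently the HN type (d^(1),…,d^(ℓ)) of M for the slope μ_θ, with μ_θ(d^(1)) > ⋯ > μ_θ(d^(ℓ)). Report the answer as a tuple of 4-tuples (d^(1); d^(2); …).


Interval decomposition of M: I[1,2]^2, I[1,4], I[4,4]^3.
HN type (ℓ=3): μ^(1)=29; μ^(2)=7; μ^(3)=-41/2

((0, 0, 0, 4); (0, 0, 1, 0); (3, 3, 0, 0))


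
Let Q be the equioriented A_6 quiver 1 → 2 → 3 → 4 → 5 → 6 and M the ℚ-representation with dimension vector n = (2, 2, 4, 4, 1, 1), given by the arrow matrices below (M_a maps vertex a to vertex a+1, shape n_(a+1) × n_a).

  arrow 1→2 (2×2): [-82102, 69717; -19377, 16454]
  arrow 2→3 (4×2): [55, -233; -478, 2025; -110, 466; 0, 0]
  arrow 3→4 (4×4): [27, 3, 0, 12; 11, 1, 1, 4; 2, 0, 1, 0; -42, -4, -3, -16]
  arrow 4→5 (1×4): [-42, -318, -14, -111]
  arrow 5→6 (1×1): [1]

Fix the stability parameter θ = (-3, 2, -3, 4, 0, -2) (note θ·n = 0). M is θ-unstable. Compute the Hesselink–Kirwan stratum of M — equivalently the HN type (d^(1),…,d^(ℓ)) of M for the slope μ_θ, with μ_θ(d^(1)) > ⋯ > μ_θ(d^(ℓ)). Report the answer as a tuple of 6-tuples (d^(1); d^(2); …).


Interval decomposition of M: I[1,3], I[1,4], I[3,3], I[3,6], I[4,4]^2.
HN type (ℓ=4): μ^(1)=4; μ^(2)=2/3; μ^(3)=-1/2; μ^(4)=-3

((0, 0, 0, 3, 0, 0); (0, 0, 0, 1, 1, 1); (0, 2, 2, 0, 0, 0); (2, 0, 2, 0, 0, 0))


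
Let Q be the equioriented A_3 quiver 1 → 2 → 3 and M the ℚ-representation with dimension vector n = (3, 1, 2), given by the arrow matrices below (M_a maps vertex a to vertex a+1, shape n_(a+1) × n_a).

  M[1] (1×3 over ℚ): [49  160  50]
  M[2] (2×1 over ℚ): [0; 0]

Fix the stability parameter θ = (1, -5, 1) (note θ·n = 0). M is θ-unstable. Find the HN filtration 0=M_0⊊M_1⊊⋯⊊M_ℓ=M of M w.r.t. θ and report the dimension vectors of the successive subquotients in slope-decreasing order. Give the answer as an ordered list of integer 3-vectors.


Via rank(M_{q-1}∘⋯∘M_p): M ≅ I[1,1]^2, I[1,2], I[3,3]^2.
μ_θ-semistable layers: μ^(1)=1; μ^(2)=-2

((2, 0, 2); (1, 1, 0))


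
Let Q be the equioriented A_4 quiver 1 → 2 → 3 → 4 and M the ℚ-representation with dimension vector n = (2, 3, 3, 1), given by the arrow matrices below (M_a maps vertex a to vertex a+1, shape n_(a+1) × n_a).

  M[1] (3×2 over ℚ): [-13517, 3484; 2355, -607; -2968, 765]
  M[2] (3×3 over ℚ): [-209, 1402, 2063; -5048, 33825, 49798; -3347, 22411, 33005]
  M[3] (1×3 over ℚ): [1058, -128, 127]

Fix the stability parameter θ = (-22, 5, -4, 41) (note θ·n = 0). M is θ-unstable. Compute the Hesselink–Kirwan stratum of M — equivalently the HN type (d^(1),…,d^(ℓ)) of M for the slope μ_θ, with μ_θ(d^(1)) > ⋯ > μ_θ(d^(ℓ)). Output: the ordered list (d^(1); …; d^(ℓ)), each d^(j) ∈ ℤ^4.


Via rank(M_{q-1}∘⋯∘M_p): M ≅ I[1,3], I[1,4], I[2,3].
μ_θ-semistable layers: μ^(1)=41; μ^(2)=1/2; μ^(3)=-22

((0, 0, 0, 1); (0, 3, 3, 0); (2, 0, 0, 0))


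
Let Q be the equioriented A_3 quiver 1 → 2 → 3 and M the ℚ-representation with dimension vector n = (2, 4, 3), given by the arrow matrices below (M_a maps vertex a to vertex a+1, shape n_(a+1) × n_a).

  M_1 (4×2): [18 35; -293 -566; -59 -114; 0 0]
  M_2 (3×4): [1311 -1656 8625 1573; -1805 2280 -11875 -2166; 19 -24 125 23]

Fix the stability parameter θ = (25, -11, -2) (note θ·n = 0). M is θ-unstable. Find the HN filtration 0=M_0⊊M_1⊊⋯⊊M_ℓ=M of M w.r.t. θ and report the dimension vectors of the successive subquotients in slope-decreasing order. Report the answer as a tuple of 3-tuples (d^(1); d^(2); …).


Via rank(M_{q-1}∘⋯∘M_p): M ≅ I[1,2], I[1,3], I[2,2], I[2,3], I[3,3].
μ_θ-semistable layers: μ^(1)=7; μ^(2)=4; μ^(3)=-2; μ^(4)=-11

((1, 1, 0); (1, 1, 1); (0, 0, 2); (0, 2, 0))


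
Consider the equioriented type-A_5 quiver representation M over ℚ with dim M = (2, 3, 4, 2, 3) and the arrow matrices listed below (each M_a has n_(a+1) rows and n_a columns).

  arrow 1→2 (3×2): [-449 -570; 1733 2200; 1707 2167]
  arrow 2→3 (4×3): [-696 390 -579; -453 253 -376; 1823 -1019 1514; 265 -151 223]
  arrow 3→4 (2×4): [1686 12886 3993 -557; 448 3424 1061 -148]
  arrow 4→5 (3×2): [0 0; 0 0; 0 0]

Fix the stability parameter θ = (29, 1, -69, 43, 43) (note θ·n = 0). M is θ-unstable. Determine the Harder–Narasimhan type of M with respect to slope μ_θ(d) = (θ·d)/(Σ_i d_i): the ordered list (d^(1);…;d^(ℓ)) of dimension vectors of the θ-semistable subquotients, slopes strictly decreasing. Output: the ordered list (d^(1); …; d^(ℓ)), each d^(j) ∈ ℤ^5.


Barcode: M ≅ I[1,2], I[1,4], I[2,4], I[3,3]^2, I[5,5]^3. HN layers by μ_θ (5 steps, strictly decreasing):
  μ^(1)=43; μ^(2)=15; μ^(3)=-13; μ^(4)=-34; μ^(5)=-69

((0, 0, 0, 2, 3); (1, 1, 0, 0, 0); (1, 1, 1, 0, 0); (0, 1, 1, 0, 0); (0, 0, 2, 0, 0))


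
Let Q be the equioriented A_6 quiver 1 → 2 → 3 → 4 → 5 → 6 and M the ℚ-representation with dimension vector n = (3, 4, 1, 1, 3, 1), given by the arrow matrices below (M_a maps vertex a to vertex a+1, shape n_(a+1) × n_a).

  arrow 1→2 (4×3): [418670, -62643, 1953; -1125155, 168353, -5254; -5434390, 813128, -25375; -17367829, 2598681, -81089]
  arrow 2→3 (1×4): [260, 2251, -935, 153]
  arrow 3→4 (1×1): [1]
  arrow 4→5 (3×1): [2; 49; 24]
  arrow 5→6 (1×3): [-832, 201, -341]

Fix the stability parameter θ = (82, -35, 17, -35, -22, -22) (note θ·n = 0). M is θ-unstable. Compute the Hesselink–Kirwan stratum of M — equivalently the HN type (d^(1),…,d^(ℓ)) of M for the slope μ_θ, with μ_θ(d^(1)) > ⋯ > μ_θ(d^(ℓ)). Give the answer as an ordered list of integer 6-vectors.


Via rank(M_{q-1}∘⋯∘M_p): M ≅ I[1,2]^2, I[1,6], I[2,2], I[5,5]^2.
μ_θ-semistable layers: μ^(1)=47/2; μ^(2)=-5/2; μ^(3)=-22; μ^(4)=-35

((2, 2, 0, 0, 0, 0); (1, 1, 1, 1, 1, 1); (0, 0, 0, 0, 2, 0); (0, 1, 0, 0, 0, 0))


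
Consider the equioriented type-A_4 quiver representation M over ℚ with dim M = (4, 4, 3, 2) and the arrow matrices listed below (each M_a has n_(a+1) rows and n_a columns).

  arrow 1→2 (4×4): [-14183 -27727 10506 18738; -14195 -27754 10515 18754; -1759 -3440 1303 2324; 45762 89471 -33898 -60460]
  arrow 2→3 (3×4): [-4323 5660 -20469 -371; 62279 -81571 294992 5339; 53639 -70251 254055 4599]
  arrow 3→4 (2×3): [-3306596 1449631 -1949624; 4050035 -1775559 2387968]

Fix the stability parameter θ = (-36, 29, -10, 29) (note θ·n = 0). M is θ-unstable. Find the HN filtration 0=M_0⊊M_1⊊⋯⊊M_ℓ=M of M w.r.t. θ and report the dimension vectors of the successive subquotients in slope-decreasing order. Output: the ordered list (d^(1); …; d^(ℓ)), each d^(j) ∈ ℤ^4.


Via rank(M_{q-1}∘⋯∘M_p): M ≅ I[1,2], I[1,3], I[1,4]^2.
μ_θ-semistable layers: μ^(1)=29; μ^(2)=19/2; μ^(3)=-36

((0, 1, 0, 2); (0, 3, 3, 0); (4, 0, 0, 0))


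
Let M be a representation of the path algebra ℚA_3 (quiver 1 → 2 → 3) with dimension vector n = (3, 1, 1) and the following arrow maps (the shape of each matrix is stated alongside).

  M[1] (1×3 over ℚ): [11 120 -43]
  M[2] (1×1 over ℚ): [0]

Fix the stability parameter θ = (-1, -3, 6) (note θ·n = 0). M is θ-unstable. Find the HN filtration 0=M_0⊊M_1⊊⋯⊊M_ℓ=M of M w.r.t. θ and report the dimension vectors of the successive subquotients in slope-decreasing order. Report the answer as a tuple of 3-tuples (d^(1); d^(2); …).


Interval decomposition of M: I[1,1]^2, I[1,2], I[3,3].
HN type (ℓ=3): μ^(1)=6; μ^(2)=-1; μ^(3)=-2

((0, 0, 1); (2, 0, 0); (1, 1, 0))


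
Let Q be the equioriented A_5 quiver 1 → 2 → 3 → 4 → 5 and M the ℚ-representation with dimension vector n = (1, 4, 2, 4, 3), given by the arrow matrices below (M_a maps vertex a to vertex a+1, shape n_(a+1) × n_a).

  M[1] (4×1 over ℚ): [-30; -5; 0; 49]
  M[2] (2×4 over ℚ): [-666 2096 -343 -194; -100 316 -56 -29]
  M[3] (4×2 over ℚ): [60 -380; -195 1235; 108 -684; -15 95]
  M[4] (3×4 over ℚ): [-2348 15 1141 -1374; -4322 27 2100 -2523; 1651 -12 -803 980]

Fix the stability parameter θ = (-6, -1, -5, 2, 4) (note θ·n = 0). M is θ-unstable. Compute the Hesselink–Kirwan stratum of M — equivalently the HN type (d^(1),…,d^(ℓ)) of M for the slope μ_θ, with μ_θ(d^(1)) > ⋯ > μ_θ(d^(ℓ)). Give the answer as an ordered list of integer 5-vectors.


Via rank(M_{q-1}∘⋯∘M_p): M ≅ I[1,5], I[2,2]^2, I[2,3], I[4,4], I[4,5]^2.
μ_θ-semistable layers: μ^(1)=4; μ^(2)=2; μ^(3)=-1; μ^(4)=-3; μ^(5)=-6

((0, 0, 0, 0, 3); (0, 0, 0, 4, 0); (0, 2, 0, 0, 0); (0, 2, 2, 0, 0); (1, 0, 0, 0, 0))
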